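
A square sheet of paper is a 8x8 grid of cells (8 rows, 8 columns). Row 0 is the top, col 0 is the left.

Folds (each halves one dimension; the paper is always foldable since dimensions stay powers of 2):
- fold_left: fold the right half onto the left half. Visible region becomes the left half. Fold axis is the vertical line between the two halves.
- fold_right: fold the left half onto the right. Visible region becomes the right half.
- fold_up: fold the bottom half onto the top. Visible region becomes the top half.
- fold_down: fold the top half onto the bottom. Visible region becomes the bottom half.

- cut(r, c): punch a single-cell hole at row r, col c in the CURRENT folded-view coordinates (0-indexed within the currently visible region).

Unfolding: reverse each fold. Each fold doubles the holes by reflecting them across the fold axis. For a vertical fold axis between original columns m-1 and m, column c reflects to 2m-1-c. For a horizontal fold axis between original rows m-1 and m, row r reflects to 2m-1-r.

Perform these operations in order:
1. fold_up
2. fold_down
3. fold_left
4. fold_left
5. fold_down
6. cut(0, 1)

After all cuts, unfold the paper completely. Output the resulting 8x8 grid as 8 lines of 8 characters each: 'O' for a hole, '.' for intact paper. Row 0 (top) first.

Op 1 fold_up: fold axis h@4; visible region now rows[0,4) x cols[0,8) = 4x8
Op 2 fold_down: fold axis h@2; visible region now rows[2,4) x cols[0,8) = 2x8
Op 3 fold_left: fold axis v@4; visible region now rows[2,4) x cols[0,4) = 2x4
Op 4 fold_left: fold axis v@2; visible region now rows[2,4) x cols[0,2) = 2x2
Op 5 fold_down: fold axis h@3; visible region now rows[3,4) x cols[0,2) = 1x2
Op 6 cut(0, 1): punch at orig (3,1); cuts so far [(3, 1)]; region rows[3,4) x cols[0,2) = 1x2
Unfold 1 (reflect across h@3): 2 holes -> [(2, 1), (3, 1)]
Unfold 2 (reflect across v@2): 4 holes -> [(2, 1), (2, 2), (3, 1), (3, 2)]
Unfold 3 (reflect across v@4): 8 holes -> [(2, 1), (2, 2), (2, 5), (2, 6), (3, 1), (3, 2), (3, 5), (3, 6)]
Unfold 4 (reflect across h@2): 16 holes -> [(0, 1), (0, 2), (0, 5), (0, 6), (1, 1), (1, 2), (1, 5), (1, 6), (2, 1), (2, 2), (2, 5), (2, 6), (3, 1), (3, 2), (3, 5), (3, 6)]
Unfold 5 (reflect across h@4): 32 holes -> [(0, 1), (0, 2), (0, 5), (0, 6), (1, 1), (1, 2), (1, 5), (1, 6), (2, 1), (2, 2), (2, 5), (2, 6), (3, 1), (3, 2), (3, 5), (3, 6), (4, 1), (4, 2), (4, 5), (4, 6), (5, 1), (5, 2), (5, 5), (5, 6), (6, 1), (6, 2), (6, 5), (6, 6), (7, 1), (7, 2), (7, 5), (7, 6)]

Answer: .OO..OO.
.OO..OO.
.OO..OO.
.OO..OO.
.OO..OO.
.OO..OO.
.OO..OO.
.OO..OO.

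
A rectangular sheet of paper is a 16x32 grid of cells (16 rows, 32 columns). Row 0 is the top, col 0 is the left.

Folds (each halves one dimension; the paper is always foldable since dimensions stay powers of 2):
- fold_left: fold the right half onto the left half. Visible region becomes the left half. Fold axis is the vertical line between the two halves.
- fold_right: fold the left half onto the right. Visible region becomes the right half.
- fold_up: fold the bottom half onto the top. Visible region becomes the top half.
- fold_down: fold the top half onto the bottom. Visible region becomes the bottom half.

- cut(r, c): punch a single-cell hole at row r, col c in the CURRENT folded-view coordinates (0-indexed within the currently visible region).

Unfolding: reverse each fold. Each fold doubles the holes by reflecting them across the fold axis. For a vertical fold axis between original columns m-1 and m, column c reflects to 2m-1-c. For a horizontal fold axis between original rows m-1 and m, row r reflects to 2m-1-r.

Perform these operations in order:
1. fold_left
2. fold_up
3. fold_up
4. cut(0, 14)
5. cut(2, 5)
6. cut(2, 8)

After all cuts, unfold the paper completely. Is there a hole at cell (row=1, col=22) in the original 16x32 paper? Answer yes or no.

Op 1 fold_left: fold axis v@16; visible region now rows[0,16) x cols[0,16) = 16x16
Op 2 fold_up: fold axis h@8; visible region now rows[0,8) x cols[0,16) = 8x16
Op 3 fold_up: fold axis h@4; visible region now rows[0,4) x cols[0,16) = 4x16
Op 4 cut(0, 14): punch at orig (0,14); cuts so far [(0, 14)]; region rows[0,4) x cols[0,16) = 4x16
Op 5 cut(2, 5): punch at orig (2,5); cuts so far [(0, 14), (2, 5)]; region rows[0,4) x cols[0,16) = 4x16
Op 6 cut(2, 8): punch at orig (2,8); cuts so far [(0, 14), (2, 5), (2, 8)]; region rows[0,4) x cols[0,16) = 4x16
Unfold 1 (reflect across h@4): 6 holes -> [(0, 14), (2, 5), (2, 8), (5, 5), (5, 8), (7, 14)]
Unfold 2 (reflect across h@8): 12 holes -> [(0, 14), (2, 5), (2, 8), (5, 5), (5, 8), (7, 14), (8, 14), (10, 5), (10, 8), (13, 5), (13, 8), (15, 14)]
Unfold 3 (reflect across v@16): 24 holes -> [(0, 14), (0, 17), (2, 5), (2, 8), (2, 23), (2, 26), (5, 5), (5, 8), (5, 23), (5, 26), (7, 14), (7, 17), (8, 14), (8, 17), (10, 5), (10, 8), (10, 23), (10, 26), (13, 5), (13, 8), (13, 23), (13, 26), (15, 14), (15, 17)]
Holes: [(0, 14), (0, 17), (2, 5), (2, 8), (2, 23), (2, 26), (5, 5), (5, 8), (5, 23), (5, 26), (7, 14), (7, 17), (8, 14), (8, 17), (10, 5), (10, 8), (10, 23), (10, 26), (13, 5), (13, 8), (13, 23), (13, 26), (15, 14), (15, 17)]

Answer: no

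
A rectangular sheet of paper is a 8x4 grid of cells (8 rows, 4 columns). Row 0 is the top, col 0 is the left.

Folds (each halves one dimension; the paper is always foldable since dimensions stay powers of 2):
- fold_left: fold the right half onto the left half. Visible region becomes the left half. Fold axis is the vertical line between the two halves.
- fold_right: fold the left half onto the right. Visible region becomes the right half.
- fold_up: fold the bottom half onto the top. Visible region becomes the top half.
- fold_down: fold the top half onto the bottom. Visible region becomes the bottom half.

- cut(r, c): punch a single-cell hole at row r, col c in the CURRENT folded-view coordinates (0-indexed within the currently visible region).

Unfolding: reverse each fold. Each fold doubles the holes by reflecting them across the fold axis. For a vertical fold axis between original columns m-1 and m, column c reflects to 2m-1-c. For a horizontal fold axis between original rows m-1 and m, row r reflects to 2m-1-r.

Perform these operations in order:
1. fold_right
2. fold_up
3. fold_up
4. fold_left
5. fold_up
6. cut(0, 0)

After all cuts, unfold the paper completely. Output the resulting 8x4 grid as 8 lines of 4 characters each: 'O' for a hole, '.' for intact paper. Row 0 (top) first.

Op 1 fold_right: fold axis v@2; visible region now rows[0,8) x cols[2,4) = 8x2
Op 2 fold_up: fold axis h@4; visible region now rows[0,4) x cols[2,4) = 4x2
Op 3 fold_up: fold axis h@2; visible region now rows[0,2) x cols[2,4) = 2x2
Op 4 fold_left: fold axis v@3; visible region now rows[0,2) x cols[2,3) = 2x1
Op 5 fold_up: fold axis h@1; visible region now rows[0,1) x cols[2,3) = 1x1
Op 6 cut(0, 0): punch at orig (0,2); cuts so far [(0, 2)]; region rows[0,1) x cols[2,3) = 1x1
Unfold 1 (reflect across h@1): 2 holes -> [(0, 2), (1, 2)]
Unfold 2 (reflect across v@3): 4 holes -> [(0, 2), (0, 3), (1, 2), (1, 3)]
Unfold 3 (reflect across h@2): 8 holes -> [(0, 2), (0, 3), (1, 2), (1, 3), (2, 2), (2, 3), (3, 2), (3, 3)]
Unfold 4 (reflect across h@4): 16 holes -> [(0, 2), (0, 3), (1, 2), (1, 3), (2, 2), (2, 3), (3, 2), (3, 3), (4, 2), (4, 3), (5, 2), (5, 3), (6, 2), (6, 3), (7, 2), (7, 3)]
Unfold 5 (reflect across v@2): 32 holes -> [(0, 0), (0, 1), (0, 2), (0, 3), (1, 0), (1, 1), (1, 2), (1, 3), (2, 0), (2, 1), (2, 2), (2, 3), (3, 0), (3, 1), (3, 2), (3, 3), (4, 0), (4, 1), (4, 2), (4, 3), (5, 0), (5, 1), (5, 2), (5, 3), (6, 0), (6, 1), (6, 2), (6, 3), (7, 0), (7, 1), (7, 2), (7, 3)]

Answer: OOOO
OOOO
OOOO
OOOO
OOOO
OOOO
OOOO
OOOO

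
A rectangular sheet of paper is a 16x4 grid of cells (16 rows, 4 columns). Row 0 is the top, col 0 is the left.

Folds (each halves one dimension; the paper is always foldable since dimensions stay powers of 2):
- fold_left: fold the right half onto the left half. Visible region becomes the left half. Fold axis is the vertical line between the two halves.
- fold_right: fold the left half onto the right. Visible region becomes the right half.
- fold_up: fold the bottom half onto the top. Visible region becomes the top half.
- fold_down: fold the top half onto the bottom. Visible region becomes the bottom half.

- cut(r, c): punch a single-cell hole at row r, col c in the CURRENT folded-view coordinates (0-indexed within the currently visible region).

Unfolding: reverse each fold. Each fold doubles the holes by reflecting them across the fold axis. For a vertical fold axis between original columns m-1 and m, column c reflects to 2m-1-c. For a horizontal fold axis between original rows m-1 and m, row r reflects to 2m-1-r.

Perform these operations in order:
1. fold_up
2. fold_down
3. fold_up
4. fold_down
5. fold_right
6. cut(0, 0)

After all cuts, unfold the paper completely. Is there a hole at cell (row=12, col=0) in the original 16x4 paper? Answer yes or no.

Answer: no

Derivation:
Op 1 fold_up: fold axis h@8; visible region now rows[0,8) x cols[0,4) = 8x4
Op 2 fold_down: fold axis h@4; visible region now rows[4,8) x cols[0,4) = 4x4
Op 3 fold_up: fold axis h@6; visible region now rows[4,6) x cols[0,4) = 2x4
Op 4 fold_down: fold axis h@5; visible region now rows[5,6) x cols[0,4) = 1x4
Op 5 fold_right: fold axis v@2; visible region now rows[5,6) x cols[2,4) = 1x2
Op 6 cut(0, 0): punch at orig (5,2); cuts so far [(5, 2)]; region rows[5,6) x cols[2,4) = 1x2
Unfold 1 (reflect across v@2): 2 holes -> [(5, 1), (5, 2)]
Unfold 2 (reflect across h@5): 4 holes -> [(4, 1), (4, 2), (5, 1), (5, 2)]
Unfold 3 (reflect across h@6): 8 holes -> [(4, 1), (4, 2), (5, 1), (5, 2), (6, 1), (6, 2), (7, 1), (7, 2)]
Unfold 4 (reflect across h@4): 16 holes -> [(0, 1), (0, 2), (1, 1), (1, 2), (2, 1), (2, 2), (3, 1), (3, 2), (4, 1), (4, 2), (5, 1), (5, 2), (6, 1), (6, 2), (7, 1), (7, 2)]
Unfold 5 (reflect across h@8): 32 holes -> [(0, 1), (0, 2), (1, 1), (1, 2), (2, 1), (2, 2), (3, 1), (3, 2), (4, 1), (4, 2), (5, 1), (5, 2), (6, 1), (6, 2), (7, 1), (7, 2), (8, 1), (8, 2), (9, 1), (9, 2), (10, 1), (10, 2), (11, 1), (11, 2), (12, 1), (12, 2), (13, 1), (13, 2), (14, 1), (14, 2), (15, 1), (15, 2)]
Holes: [(0, 1), (0, 2), (1, 1), (1, 2), (2, 1), (2, 2), (3, 1), (3, 2), (4, 1), (4, 2), (5, 1), (5, 2), (6, 1), (6, 2), (7, 1), (7, 2), (8, 1), (8, 2), (9, 1), (9, 2), (10, 1), (10, 2), (11, 1), (11, 2), (12, 1), (12, 2), (13, 1), (13, 2), (14, 1), (14, 2), (15, 1), (15, 2)]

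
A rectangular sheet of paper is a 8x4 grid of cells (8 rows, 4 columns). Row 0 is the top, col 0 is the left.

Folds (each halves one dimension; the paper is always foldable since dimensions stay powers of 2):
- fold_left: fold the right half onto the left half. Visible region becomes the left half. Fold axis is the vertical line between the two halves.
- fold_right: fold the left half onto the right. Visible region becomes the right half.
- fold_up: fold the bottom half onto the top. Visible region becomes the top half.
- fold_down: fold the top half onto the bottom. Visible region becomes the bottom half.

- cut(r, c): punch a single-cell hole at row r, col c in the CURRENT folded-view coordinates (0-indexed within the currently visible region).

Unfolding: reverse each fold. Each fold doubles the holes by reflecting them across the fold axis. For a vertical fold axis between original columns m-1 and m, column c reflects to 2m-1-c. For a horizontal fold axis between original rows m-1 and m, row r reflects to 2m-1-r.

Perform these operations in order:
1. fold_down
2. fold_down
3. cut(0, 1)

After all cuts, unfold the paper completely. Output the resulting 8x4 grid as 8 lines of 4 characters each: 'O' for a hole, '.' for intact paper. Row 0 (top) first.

Answer: ....
.O..
.O..
....
....
.O..
.O..
....

Derivation:
Op 1 fold_down: fold axis h@4; visible region now rows[4,8) x cols[0,4) = 4x4
Op 2 fold_down: fold axis h@6; visible region now rows[6,8) x cols[0,4) = 2x4
Op 3 cut(0, 1): punch at orig (6,1); cuts so far [(6, 1)]; region rows[6,8) x cols[0,4) = 2x4
Unfold 1 (reflect across h@6): 2 holes -> [(5, 1), (6, 1)]
Unfold 2 (reflect across h@4): 4 holes -> [(1, 1), (2, 1), (5, 1), (6, 1)]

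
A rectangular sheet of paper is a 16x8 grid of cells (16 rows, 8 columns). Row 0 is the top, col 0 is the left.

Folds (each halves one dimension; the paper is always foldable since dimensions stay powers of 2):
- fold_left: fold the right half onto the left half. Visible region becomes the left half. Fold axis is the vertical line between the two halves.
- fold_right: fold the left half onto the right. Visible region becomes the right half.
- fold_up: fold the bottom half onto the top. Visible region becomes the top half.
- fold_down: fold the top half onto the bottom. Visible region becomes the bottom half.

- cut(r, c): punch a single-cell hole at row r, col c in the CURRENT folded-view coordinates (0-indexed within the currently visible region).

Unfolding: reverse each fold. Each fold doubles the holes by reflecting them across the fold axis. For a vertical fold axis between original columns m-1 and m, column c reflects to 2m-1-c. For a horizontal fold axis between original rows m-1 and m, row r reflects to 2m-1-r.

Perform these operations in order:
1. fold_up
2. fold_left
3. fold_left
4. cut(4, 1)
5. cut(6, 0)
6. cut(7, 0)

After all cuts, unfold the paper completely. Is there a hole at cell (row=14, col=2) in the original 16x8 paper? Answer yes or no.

Op 1 fold_up: fold axis h@8; visible region now rows[0,8) x cols[0,8) = 8x8
Op 2 fold_left: fold axis v@4; visible region now rows[0,8) x cols[0,4) = 8x4
Op 3 fold_left: fold axis v@2; visible region now rows[0,8) x cols[0,2) = 8x2
Op 4 cut(4, 1): punch at orig (4,1); cuts so far [(4, 1)]; region rows[0,8) x cols[0,2) = 8x2
Op 5 cut(6, 0): punch at orig (6,0); cuts so far [(4, 1), (6, 0)]; region rows[0,8) x cols[0,2) = 8x2
Op 6 cut(7, 0): punch at orig (7,0); cuts so far [(4, 1), (6, 0), (7, 0)]; region rows[0,8) x cols[0,2) = 8x2
Unfold 1 (reflect across v@2): 6 holes -> [(4, 1), (4, 2), (6, 0), (6, 3), (7, 0), (7, 3)]
Unfold 2 (reflect across v@4): 12 holes -> [(4, 1), (4, 2), (4, 5), (4, 6), (6, 0), (6, 3), (6, 4), (6, 7), (7, 0), (7, 3), (7, 4), (7, 7)]
Unfold 3 (reflect across h@8): 24 holes -> [(4, 1), (4, 2), (4, 5), (4, 6), (6, 0), (6, 3), (6, 4), (6, 7), (7, 0), (7, 3), (7, 4), (7, 7), (8, 0), (8, 3), (8, 4), (8, 7), (9, 0), (9, 3), (9, 4), (9, 7), (11, 1), (11, 2), (11, 5), (11, 6)]
Holes: [(4, 1), (4, 2), (4, 5), (4, 6), (6, 0), (6, 3), (6, 4), (6, 7), (7, 0), (7, 3), (7, 4), (7, 7), (8, 0), (8, 3), (8, 4), (8, 7), (9, 0), (9, 3), (9, 4), (9, 7), (11, 1), (11, 2), (11, 5), (11, 6)]

Answer: no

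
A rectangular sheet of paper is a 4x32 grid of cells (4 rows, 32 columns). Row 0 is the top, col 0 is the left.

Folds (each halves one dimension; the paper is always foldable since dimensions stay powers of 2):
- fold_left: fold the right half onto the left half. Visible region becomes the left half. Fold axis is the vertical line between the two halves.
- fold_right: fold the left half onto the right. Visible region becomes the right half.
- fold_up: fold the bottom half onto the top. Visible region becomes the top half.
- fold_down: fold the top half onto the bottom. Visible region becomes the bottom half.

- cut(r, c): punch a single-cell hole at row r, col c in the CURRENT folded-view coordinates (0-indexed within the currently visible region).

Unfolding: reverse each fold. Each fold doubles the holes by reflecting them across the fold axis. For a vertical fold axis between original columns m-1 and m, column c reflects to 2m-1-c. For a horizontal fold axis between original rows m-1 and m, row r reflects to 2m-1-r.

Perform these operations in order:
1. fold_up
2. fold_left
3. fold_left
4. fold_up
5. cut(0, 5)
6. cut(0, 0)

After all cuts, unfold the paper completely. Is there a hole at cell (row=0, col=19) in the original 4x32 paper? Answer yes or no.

Op 1 fold_up: fold axis h@2; visible region now rows[0,2) x cols[0,32) = 2x32
Op 2 fold_left: fold axis v@16; visible region now rows[0,2) x cols[0,16) = 2x16
Op 3 fold_left: fold axis v@8; visible region now rows[0,2) x cols[0,8) = 2x8
Op 4 fold_up: fold axis h@1; visible region now rows[0,1) x cols[0,8) = 1x8
Op 5 cut(0, 5): punch at orig (0,5); cuts so far [(0, 5)]; region rows[0,1) x cols[0,8) = 1x8
Op 6 cut(0, 0): punch at orig (0,0); cuts so far [(0, 0), (0, 5)]; region rows[0,1) x cols[0,8) = 1x8
Unfold 1 (reflect across h@1): 4 holes -> [(0, 0), (0, 5), (1, 0), (1, 5)]
Unfold 2 (reflect across v@8): 8 holes -> [(0, 0), (0, 5), (0, 10), (0, 15), (1, 0), (1, 5), (1, 10), (1, 15)]
Unfold 3 (reflect across v@16): 16 holes -> [(0, 0), (0, 5), (0, 10), (0, 15), (0, 16), (0, 21), (0, 26), (0, 31), (1, 0), (1, 5), (1, 10), (1, 15), (1, 16), (1, 21), (1, 26), (1, 31)]
Unfold 4 (reflect across h@2): 32 holes -> [(0, 0), (0, 5), (0, 10), (0, 15), (0, 16), (0, 21), (0, 26), (0, 31), (1, 0), (1, 5), (1, 10), (1, 15), (1, 16), (1, 21), (1, 26), (1, 31), (2, 0), (2, 5), (2, 10), (2, 15), (2, 16), (2, 21), (2, 26), (2, 31), (3, 0), (3, 5), (3, 10), (3, 15), (3, 16), (3, 21), (3, 26), (3, 31)]
Holes: [(0, 0), (0, 5), (0, 10), (0, 15), (0, 16), (0, 21), (0, 26), (0, 31), (1, 0), (1, 5), (1, 10), (1, 15), (1, 16), (1, 21), (1, 26), (1, 31), (2, 0), (2, 5), (2, 10), (2, 15), (2, 16), (2, 21), (2, 26), (2, 31), (3, 0), (3, 5), (3, 10), (3, 15), (3, 16), (3, 21), (3, 26), (3, 31)]

Answer: no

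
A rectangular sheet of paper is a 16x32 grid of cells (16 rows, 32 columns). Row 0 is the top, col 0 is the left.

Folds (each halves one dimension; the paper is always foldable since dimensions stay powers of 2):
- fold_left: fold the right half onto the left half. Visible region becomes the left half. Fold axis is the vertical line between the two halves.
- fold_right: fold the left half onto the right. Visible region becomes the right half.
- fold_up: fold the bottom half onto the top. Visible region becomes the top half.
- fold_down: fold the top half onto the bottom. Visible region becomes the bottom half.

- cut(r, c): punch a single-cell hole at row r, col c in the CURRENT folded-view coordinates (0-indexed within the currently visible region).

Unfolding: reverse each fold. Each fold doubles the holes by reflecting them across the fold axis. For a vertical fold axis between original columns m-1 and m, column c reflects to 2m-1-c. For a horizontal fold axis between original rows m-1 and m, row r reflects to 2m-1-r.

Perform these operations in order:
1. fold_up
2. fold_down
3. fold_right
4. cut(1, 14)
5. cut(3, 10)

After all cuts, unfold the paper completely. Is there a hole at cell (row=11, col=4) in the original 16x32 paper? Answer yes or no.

Answer: no

Derivation:
Op 1 fold_up: fold axis h@8; visible region now rows[0,8) x cols[0,32) = 8x32
Op 2 fold_down: fold axis h@4; visible region now rows[4,8) x cols[0,32) = 4x32
Op 3 fold_right: fold axis v@16; visible region now rows[4,8) x cols[16,32) = 4x16
Op 4 cut(1, 14): punch at orig (5,30); cuts so far [(5, 30)]; region rows[4,8) x cols[16,32) = 4x16
Op 5 cut(3, 10): punch at orig (7,26); cuts so far [(5, 30), (7, 26)]; region rows[4,8) x cols[16,32) = 4x16
Unfold 1 (reflect across v@16): 4 holes -> [(5, 1), (5, 30), (7, 5), (7, 26)]
Unfold 2 (reflect across h@4): 8 holes -> [(0, 5), (0, 26), (2, 1), (2, 30), (5, 1), (5, 30), (7, 5), (7, 26)]
Unfold 3 (reflect across h@8): 16 holes -> [(0, 5), (0, 26), (2, 1), (2, 30), (5, 1), (5, 30), (7, 5), (7, 26), (8, 5), (8, 26), (10, 1), (10, 30), (13, 1), (13, 30), (15, 5), (15, 26)]
Holes: [(0, 5), (0, 26), (2, 1), (2, 30), (5, 1), (5, 30), (7, 5), (7, 26), (8, 5), (8, 26), (10, 1), (10, 30), (13, 1), (13, 30), (15, 5), (15, 26)]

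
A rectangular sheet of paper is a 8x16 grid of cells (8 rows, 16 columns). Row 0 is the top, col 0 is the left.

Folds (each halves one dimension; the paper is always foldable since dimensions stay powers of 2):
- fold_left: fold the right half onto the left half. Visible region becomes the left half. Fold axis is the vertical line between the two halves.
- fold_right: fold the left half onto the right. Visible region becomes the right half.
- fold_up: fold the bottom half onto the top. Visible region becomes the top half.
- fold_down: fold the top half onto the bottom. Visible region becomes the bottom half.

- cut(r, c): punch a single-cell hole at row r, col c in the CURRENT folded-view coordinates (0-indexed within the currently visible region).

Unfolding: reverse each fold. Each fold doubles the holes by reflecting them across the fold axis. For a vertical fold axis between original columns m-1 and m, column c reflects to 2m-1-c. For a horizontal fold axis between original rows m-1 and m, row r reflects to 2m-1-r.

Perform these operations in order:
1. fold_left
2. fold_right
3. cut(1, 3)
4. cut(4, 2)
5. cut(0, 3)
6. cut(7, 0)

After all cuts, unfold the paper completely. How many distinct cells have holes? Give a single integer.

Op 1 fold_left: fold axis v@8; visible region now rows[0,8) x cols[0,8) = 8x8
Op 2 fold_right: fold axis v@4; visible region now rows[0,8) x cols[4,8) = 8x4
Op 3 cut(1, 3): punch at orig (1,7); cuts so far [(1, 7)]; region rows[0,8) x cols[4,8) = 8x4
Op 4 cut(4, 2): punch at orig (4,6); cuts so far [(1, 7), (4, 6)]; region rows[0,8) x cols[4,8) = 8x4
Op 5 cut(0, 3): punch at orig (0,7); cuts so far [(0, 7), (1, 7), (4, 6)]; region rows[0,8) x cols[4,8) = 8x4
Op 6 cut(7, 0): punch at orig (7,4); cuts so far [(0, 7), (1, 7), (4, 6), (7, 4)]; region rows[0,8) x cols[4,8) = 8x4
Unfold 1 (reflect across v@4): 8 holes -> [(0, 0), (0, 7), (1, 0), (1, 7), (4, 1), (4, 6), (7, 3), (7, 4)]
Unfold 2 (reflect across v@8): 16 holes -> [(0, 0), (0, 7), (0, 8), (0, 15), (1, 0), (1, 7), (1, 8), (1, 15), (4, 1), (4, 6), (4, 9), (4, 14), (7, 3), (7, 4), (7, 11), (7, 12)]

Answer: 16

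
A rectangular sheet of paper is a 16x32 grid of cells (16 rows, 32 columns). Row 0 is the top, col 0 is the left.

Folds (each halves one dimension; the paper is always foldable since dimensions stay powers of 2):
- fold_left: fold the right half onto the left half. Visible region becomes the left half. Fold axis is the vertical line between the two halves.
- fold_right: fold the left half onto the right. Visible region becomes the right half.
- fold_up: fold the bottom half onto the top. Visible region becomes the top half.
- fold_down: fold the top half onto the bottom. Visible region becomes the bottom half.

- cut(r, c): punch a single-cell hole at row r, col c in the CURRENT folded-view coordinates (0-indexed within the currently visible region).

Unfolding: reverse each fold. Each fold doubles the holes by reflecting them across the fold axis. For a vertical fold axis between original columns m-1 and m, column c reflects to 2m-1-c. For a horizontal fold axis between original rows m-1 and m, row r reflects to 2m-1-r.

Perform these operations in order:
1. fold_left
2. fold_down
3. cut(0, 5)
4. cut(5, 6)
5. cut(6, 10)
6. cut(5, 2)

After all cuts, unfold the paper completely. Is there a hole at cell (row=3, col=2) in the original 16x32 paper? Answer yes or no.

Op 1 fold_left: fold axis v@16; visible region now rows[0,16) x cols[0,16) = 16x16
Op 2 fold_down: fold axis h@8; visible region now rows[8,16) x cols[0,16) = 8x16
Op 3 cut(0, 5): punch at orig (8,5); cuts so far [(8, 5)]; region rows[8,16) x cols[0,16) = 8x16
Op 4 cut(5, 6): punch at orig (13,6); cuts so far [(8, 5), (13, 6)]; region rows[8,16) x cols[0,16) = 8x16
Op 5 cut(6, 10): punch at orig (14,10); cuts so far [(8, 5), (13, 6), (14, 10)]; region rows[8,16) x cols[0,16) = 8x16
Op 6 cut(5, 2): punch at orig (13,2); cuts so far [(8, 5), (13, 2), (13, 6), (14, 10)]; region rows[8,16) x cols[0,16) = 8x16
Unfold 1 (reflect across h@8): 8 holes -> [(1, 10), (2, 2), (2, 6), (7, 5), (8, 5), (13, 2), (13, 6), (14, 10)]
Unfold 2 (reflect across v@16): 16 holes -> [(1, 10), (1, 21), (2, 2), (2, 6), (2, 25), (2, 29), (7, 5), (7, 26), (8, 5), (8, 26), (13, 2), (13, 6), (13, 25), (13, 29), (14, 10), (14, 21)]
Holes: [(1, 10), (1, 21), (2, 2), (2, 6), (2, 25), (2, 29), (7, 5), (7, 26), (8, 5), (8, 26), (13, 2), (13, 6), (13, 25), (13, 29), (14, 10), (14, 21)]

Answer: no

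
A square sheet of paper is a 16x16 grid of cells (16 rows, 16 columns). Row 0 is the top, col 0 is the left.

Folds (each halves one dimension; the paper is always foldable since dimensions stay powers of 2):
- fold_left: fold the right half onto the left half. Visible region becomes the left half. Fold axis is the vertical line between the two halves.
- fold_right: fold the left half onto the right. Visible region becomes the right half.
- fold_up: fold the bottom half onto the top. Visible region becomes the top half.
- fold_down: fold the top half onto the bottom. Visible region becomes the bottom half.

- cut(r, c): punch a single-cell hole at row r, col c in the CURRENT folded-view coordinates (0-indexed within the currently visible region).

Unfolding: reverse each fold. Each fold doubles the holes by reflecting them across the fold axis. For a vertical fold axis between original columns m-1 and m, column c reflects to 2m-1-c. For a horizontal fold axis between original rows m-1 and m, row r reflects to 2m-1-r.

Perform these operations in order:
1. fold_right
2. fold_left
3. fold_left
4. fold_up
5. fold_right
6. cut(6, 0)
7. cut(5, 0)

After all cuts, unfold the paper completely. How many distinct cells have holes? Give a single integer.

Op 1 fold_right: fold axis v@8; visible region now rows[0,16) x cols[8,16) = 16x8
Op 2 fold_left: fold axis v@12; visible region now rows[0,16) x cols[8,12) = 16x4
Op 3 fold_left: fold axis v@10; visible region now rows[0,16) x cols[8,10) = 16x2
Op 4 fold_up: fold axis h@8; visible region now rows[0,8) x cols[8,10) = 8x2
Op 5 fold_right: fold axis v@9; visible region now rows[0,8) x cols[9,10) = 8x1
Op 6 cut(6, 0): punch at orig (6,9); cuts so far [(6, 9)]; region rows[0,8) x cols[9,10) = 8x1
Op 7 cut(5, 0): punch at orig (5,9); cuts so far [(5, 9), (6, 9)]; region rows[0,8) x cols[9,10) = 8x1
Unfold 1 (reflect across v@9): 4 holes -> [(5, 8), (5, 9), (6, 8), (6, 9)]
Unfold 2 (reflect across h@8): 8 holes -> [(5, 8), (5, 9), (6, 8), (6, 9), (9, 8), (9, 9), (10, 8), (10, 9)]
Unfold 3 (reflect across v@10): 16 holes -> [(5, 8), (5, 9), (5, 10), (5, 11), (6, 8), (6, 9), (6, 10), (6, 11), (9, 8), (9, 9), (9, 10), (9, 11), (10, 8), (10, 9), (10, 10), (10, 11)]
Unfold 4 (reflect across v@12): 32 holes -> [(5, 8), (5, 9), (5, 10), (5, 11), (5, 12), (5, 13), (5, 14), (5, 15), (6, 8), (6, 9), (6, 10), (6, 11), (6, 12), (6, 13), (6, 14), (6, 15), (9, 8), (9, 9), (9, 10), (9, 11), (9, 12), (9, 13), (9, 14), (9, 15), (10, 8), (10, 9), (10, 10), (10, 11), (10, 12), (10, 13), (10, 14), (10, 15)]
Unfold 5 (reflect across v@8): 64 holes -> [(5, 0), (5, 1), (5, 2), (5, 3), (5, 4), (5, 5), (5, 6), (5, 7), (5, 8), (5, 9), (5, 10), (5, 11), (5, 12), (5, 13), (5, 14), (5, 15), (6, 0), (6, 1), (6, 2), (6, 3), (6, 4), (6, 5), (6, 6), (6, 7), (6, 8), (6, 9), (6, 10), (6, 11), (6, 12), (6, 13), (6, 14), (6, 15), (9, 0), (9, 1), (9, 2), (9, 3), (9, 4), (9, 5), (9, 6), (9, 7), (9, 8), (9, 9), (9, 10), (9, 11), (9, 12), (9, 13), (9, 14), (9, 15), (10, 0), (10, 1), (10, 2), (10, 3), (10, 4), (10, 5), (10, 6), (10, 7), (10, 8), (10, 9), (10, 10), (10, 11), (10, 12), (10, 13), (10, 14), (10, 15)]

Answer: 64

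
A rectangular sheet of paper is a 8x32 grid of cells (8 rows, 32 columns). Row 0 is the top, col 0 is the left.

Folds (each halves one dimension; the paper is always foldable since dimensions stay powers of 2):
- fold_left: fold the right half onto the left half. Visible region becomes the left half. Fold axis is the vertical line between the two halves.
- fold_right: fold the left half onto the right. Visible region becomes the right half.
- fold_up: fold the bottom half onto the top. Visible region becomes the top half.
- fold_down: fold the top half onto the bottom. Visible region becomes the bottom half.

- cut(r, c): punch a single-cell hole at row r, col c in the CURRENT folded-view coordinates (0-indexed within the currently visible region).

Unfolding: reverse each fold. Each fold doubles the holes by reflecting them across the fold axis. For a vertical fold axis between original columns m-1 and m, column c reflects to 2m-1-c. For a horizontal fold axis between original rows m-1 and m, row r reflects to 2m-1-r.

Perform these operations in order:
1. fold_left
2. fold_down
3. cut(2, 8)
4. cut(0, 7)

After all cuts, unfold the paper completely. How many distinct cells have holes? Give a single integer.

Answer: 8

Derivation:
Op 1 fold_left: fold axis v@16; visible region now rows[0,8) x cols[0,16) = 8x16
Op 2 fold_down: fold axis h@4; visible region now rows[4,8) x cols[0,16) = 4x16
Op 3 cut(2, 8): punch at orig (6,8); cuts so far [(6, 8)]; region rows[4,8) x cols[0,16) = 4x16
Op 4 cut(0, 7): punch at orig (4,7); cuts so far [(4, 7), (6, 8)]; region rows[4,8) x cols[0,16) = 4x16
Unfold 1 (reflect across h@4): 4 holes -> [(1, 8), (3, 7), (4, 7), (6, 8)]
Unfold 2 (reflect across v@16): 8 holes -> [(1, 8), (1, 23), (3, 7), (3, 24), (4, 7), (4, 24), (6, 8), (6, 23)]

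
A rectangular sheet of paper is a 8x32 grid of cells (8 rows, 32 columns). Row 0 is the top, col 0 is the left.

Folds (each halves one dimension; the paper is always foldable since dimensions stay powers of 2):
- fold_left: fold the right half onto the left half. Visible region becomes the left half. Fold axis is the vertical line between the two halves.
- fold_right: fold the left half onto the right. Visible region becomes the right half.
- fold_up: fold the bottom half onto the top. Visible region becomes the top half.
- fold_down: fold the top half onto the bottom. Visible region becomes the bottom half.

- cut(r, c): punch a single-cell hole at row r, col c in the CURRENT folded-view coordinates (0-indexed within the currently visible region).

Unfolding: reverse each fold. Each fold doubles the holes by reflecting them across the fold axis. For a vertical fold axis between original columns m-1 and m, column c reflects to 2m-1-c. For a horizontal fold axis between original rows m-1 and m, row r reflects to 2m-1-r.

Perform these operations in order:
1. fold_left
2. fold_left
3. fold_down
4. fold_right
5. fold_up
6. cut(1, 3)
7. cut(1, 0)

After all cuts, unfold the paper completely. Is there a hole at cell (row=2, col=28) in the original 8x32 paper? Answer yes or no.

Op 1 fold_left: fold axis v@16; visible region now rows[0,8) x cols[0,16) = 8x16
Op 2 fold_left: fold axis v@8; visible region now rows[0,8) x cols[0,8) = 8x8
Op 3 fold_down: fold axis h@4; visible region now rows[4,8) x cols[0,8) = 4x8
Op 4 fold_right: fold axis v@4; visible region now rows[4,8) x cols[4,8) = 4x4
Op 5 fold_up: fold axis h@6; visible region now rows[4,6) x cols[4,8) = 2x4
Op 6 cut(1, 3): punch at orig (5,7); cuts so far [(5, 7)]; region rows[4,6) x cols[4,8) = 2x4
Op 7 cut(1, 0): punch at orig (5,4); cuts so far [(5, 4), (5, 7)]; region rows[4,6) x cols[4,8) = 2x4
Unfold 1 (reflect across h@6): 4 holes -> [(5, 4), (5, 7), (6, 4), (6, 7)]
Unfold 2 (reflect across v@4): 8 holes -> [(5, 0), (5, 3), (5, 4), (5, 7), (6, 0), (6, 3), (6, 4), (6, 7)]
Unfold 3 (reflect across h@4): 16 holes -> [(1, 0), (1, 3), (1, 4), (1, 7), (2, 0), (2, 3), (2, 4), (2, 7), (5, 0), (5, 3), (5, 4), (5, 7), (6, 0), (6, 3), (6, 4), (6, 7)]
Unfold 4 (reflect across v@8): 32 holes -> [(1, 0), (1, 3), (1, 4), (1, 7), (1, 8), (1, 11), (1, 12), (1, 15), (2, 0), (2, 3), (2, 4), (2, 7), (2, 8), (2, 11), (2, 12), (2, 15), (5, 0), (5, 3), (5, 4), (5, 7), (5, 8), (5, 11), (5, 12), (5, 15), (6, 0), (6, 3), (6, 4), (6, 7), (6, 8), (6, 11), (6, 12), (6, 15)]
Unfold 5 (reflect across v@16): 64 holes -> [(1, 0), (1, 3), (1, 4), (1, 7), (1, 8), (1, 11), (1, 12), (1, 15), (1, 16), (1, 19), (1, 20), (1, 23), (1, 24), (1, 27), (1, 28), (1, 31), (2, 0), (2, 3), (2, 4), (2, 7), (2, 8), (2, 11), (2, 12), (2, 15), (2, 16), (2, 19), (2, 20), (2, 23), (2, 24), (2, 27), (2, 28), (2, 31), (5, 0), (5, 3), (5, 4), (5, 7), (5, 8), (5, 11), (5, 12), (5, 15), (5, 16), (5, 19), (5, 20), (5, 23), (5, 24), (5, 27), (5, 28), (5, 31), (6, 0), (6, 3), (6, 4), (6, 7), (6, 8), (6, 11), (6, 12), (6, 15), (6, 16), (6, 19), (6, 20), (6, 23), (6, 24), (6, 27), (6, 28), (6, 31)]
Holes: [(1, 0), (1, 3), (1, 4), (1, 7), (1, 8), (1, 11), (1, 12), (1, 15), (1, 16), (1, 19), (1, 20), (1, 23), (1, 24), (1, 27), (1, 28), (1, 31), (2, 0), (2, 3), (2, 4), (2, 7), (2, 8), (2, 11), (2, 12), (2, 15), (2, 16), (2, 19), (2, 20), (2, 23), (2, 24), (2, 27), (2, 28), (2, 31), (5, 0), (5, 3), (5, 4), (5, 7), (5, 8), (5, 11), (5, 12), (5, 15), (5, 16), (5, 19), (5, 20), (5, 23), (5, 24), (5, 27), (5, 28), (5, 31), (6, 0), (6, 3), (6, 4), (6, 7), (6, 8), (6, 11), (6, 12), (6, 15), (6, 16), (6, 19), (6, 20), (6, 23), (6, 24), (6, 27), (6, 28), (6, 31)]

Answer: yes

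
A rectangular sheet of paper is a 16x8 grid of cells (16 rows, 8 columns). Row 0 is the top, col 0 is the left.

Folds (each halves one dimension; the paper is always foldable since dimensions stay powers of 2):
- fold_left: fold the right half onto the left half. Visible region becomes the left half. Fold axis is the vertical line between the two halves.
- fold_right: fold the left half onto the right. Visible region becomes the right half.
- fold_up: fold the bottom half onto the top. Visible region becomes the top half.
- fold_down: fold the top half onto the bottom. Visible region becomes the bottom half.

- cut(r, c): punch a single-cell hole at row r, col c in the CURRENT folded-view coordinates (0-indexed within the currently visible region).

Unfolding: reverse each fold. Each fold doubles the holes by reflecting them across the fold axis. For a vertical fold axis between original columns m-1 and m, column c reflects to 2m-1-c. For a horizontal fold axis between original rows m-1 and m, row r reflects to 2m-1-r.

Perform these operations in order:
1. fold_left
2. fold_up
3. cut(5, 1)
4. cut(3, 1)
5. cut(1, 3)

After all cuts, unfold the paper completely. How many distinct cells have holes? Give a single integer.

Answer: 12

Derivation:
Op 1 fold_left: fold axis v@4; visible region now rows[0,16) x cols[0,4) = 16x4
Op 2 fold_up: fold axis h@8; visible region now rows[0,8) x cols[0,4) = 8x4
Op 3 cut(5, 1): punch at orig (5,1); cuts so far [(5, 1)]; region rows[0,8) x cols[0,4) = 8x4
Op 4 cut(3, 1): punch at orig (3,1); cuts so far [(3, 1), (5, 1)]; region rows[0,8) x cols[0,4) = 8x4
Op 5 cut(1, 3): punch at orig (1,3); cuts so far [(1, 3), (3, 1), (5, 1)]; region rows[0,8) x cols[0,4) = 8x4
Unfold 1 (reflect across h@8): 6 holes -> [(1, 3), (3, 1), (5, 1), (10, 1), (12, 1), (14, 3)]
Unfold 2 (reflect across v@4): 12 holes -> [(1, 3), (1, 4), (3, 1), (3, 6), (5, 1), (5, 6), (10, 1), (10, 6), (12, 1), (12, 6), (14, 3), (14, 4)]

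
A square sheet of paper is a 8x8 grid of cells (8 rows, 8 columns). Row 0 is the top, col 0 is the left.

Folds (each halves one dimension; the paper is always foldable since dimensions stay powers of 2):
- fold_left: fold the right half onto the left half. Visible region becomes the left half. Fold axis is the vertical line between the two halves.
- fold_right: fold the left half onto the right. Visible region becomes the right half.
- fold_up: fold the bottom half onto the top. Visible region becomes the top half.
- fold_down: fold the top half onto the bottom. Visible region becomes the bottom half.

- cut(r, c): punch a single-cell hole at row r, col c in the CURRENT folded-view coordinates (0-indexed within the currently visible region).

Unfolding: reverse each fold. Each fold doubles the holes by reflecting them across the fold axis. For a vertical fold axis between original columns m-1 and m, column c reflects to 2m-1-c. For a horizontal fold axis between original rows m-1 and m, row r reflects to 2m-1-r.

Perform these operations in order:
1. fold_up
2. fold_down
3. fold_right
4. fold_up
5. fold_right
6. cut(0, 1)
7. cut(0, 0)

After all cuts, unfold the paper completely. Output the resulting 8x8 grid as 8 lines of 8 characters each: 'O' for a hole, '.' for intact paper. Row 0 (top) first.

Op 1 fold_up: fold axis h@4; visible region now rows[0,4) x cols[0,8) = 4x8
Op 2 fold_down: fold axis h@2; visible region now rows[2,4) x cols[0,8) = 2x8
Op 3 fold_right: fold axis v@4; visible region now rows[2,4) x cols[4,8) = 2x4
Op 4 fold_up: fold axis h@3; visible region now rows[2,3) x cols[4,8) = 1x4
Op 5 fold_right: fold axis v@6; visible region now rows[2,3) x cols[6,8) = 1x2
Op 6 cut(0, 1): punch at orig (2,7); cuts so far [(2, 7)]; region rows[2,3) x cols[6,8) = 1x2
Op 7 cut(0, 0): punch at orig (2,6); cuts so far [(2, 6), (2, 7)]; region rows[2,3) x cols[6,8) = 1x2
Unfold 1 (reflect across v@6): 4 holes -> [(2, 4), (2, 5), (2, 6), (2, 7)]
Unfold 2 (reflect across h@3): 8 holes -> [(2, 4), (2, 5), (2, 6), (2, 7), (3, 4), (3, 5), (3, 6), (3, 7)]
Unfold 3 (reflect across v@4): 16 holes -> [(2, 0), (2, 1), (2, 2), (2, 3), (2, 4), (2, 5), (2, 6), (2, 7), (3, 0), (3, 1), (3, 2), (3, 3), (3, 4), (3, 5), (3, 6), (3, 7)]
Unfold 4 (reflect across h@2): 32 holes -> [(0, 0), (0, 1), (0, 2), (0, 3), (0, 4), (0, 5), (0, 6), (0, 7), (1, 0), (1, 1), (1, 2), (1, 3), (1, 4), (1, 5), (1, 6), (1, 7), (2, 0), (2, 1), (2, 2), (2, 3), (2, 4), (2, 5), (2, 6), (2, 7), (3, 0), (3, 1), (3, 2), (3, 3), (3, 4), (3, 5), (3, 6), (3, 7)]
Unfold 5 (reflect across h@4): 64 holes -> [(0, 0), (0, 1), (0, 2), (0, 3), (0, 4), (0, 5), (0, 6), (0, 7), (1, 0), (1, 1), (1, 2), (1, 3), (1, 4), (1, 5), (1, 6), (1, 7), (2, 0), (2, 1), (2, 2), (2, 3), (2, 4), (2, 5), (2, 6), (2, 7), (3, 0), (3, 1), (3, 2), (3, 3), (3, 4), (3, 5), (3, 6), (3, 7), (4, 0), (4, 1), (4, 2), (4, 3), (4, 4), (4, 5), (4, 6), (4, 7), (5, 0), (5, 1), (5, 2), (5, 3), (5, 4), (5, 5), (5, 6), (5, 7), (6, 0), (6, 1), (6, 2), (6, 3), (6, 4), (6, 5), (6, 6), (6, 7), (7, 0), (7, 1), (7, 2), (7, 3), (7, 4), (7, 5), (7, 6), (7, 7)]

Answer: OOOOOOOO
OOOOOOOO
OOOOOOOO
OOOOOOOO
OOOOOOOO
OOOOOOOO
OOOOOOOO
OOOOOOOO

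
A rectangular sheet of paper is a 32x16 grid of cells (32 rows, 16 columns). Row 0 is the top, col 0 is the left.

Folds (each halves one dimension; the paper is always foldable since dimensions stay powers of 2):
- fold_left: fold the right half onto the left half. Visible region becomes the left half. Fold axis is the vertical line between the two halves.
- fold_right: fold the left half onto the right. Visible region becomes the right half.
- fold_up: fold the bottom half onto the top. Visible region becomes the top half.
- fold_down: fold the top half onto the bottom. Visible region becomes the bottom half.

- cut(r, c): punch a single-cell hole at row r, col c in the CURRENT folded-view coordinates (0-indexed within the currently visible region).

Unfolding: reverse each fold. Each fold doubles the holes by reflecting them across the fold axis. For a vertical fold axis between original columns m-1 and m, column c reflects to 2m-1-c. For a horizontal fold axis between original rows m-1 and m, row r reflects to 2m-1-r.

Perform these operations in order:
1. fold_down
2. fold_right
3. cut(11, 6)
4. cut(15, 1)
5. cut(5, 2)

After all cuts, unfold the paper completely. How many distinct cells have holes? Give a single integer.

Op 1 fold_down: fold axis h@16; visible region now rows[16,32) x cols[0,16) = 16x16
Op 2 fold_right: fold axis v@8; visible region now rows[16,32) x cols[8,16) = 16x8
Op 3 cut(11, 6): punch at orig (27,14); cuts so far [(27, 14)]; region rows[16,32) x cols[8,16) = 16x8
Op 4 cut(15, 1): punch at orig (31,9); cuts so far [(27, 14), (31, 9)]; region rows[16,32) x cols[8,16) = 16x8
Op 5 cut(5, 2): punch at orig (21,10); cuts so far [(21, 10), (27, 14), (31, 9)]; region rows[16,32) x cols[8,16) = 16x8
Unfold 1 (reflect across v@8): 6 holes -> [(21, 5), (21, 10), (27, 1), (27, 14), (31, 6), (31, 9)]
Unfold 2 (reflect across h@16): 12 holes -> [(0, 6), (0, 9), (4, 1), (4, 14), (10, 5), (10, 10), (21, 5), (21, 10), (27, 1), (27, 14), (31, 6), (31, 9)]

Answer: 12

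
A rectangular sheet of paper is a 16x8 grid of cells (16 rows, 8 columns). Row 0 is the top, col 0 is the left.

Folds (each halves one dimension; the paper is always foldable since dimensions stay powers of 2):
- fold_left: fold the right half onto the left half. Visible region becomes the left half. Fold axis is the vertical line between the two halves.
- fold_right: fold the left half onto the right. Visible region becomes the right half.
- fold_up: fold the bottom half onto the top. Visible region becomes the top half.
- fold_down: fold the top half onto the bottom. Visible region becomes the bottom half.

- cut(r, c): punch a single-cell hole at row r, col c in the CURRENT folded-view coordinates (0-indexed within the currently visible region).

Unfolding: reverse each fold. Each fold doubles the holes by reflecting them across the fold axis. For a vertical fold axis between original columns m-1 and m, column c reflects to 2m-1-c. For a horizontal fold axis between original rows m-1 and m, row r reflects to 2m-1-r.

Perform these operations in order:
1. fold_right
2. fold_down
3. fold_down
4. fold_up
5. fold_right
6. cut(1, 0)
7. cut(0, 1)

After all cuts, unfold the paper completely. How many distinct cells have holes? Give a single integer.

Op 1 fold_right: fold axis v@4; visible region now rows[0,16) x cols[4,8) = 16x4
Op 2 fold_down: fold axis h@8; visible region now rows[8,16) x cols[4,8) = 8x4
Op 3 fold_down: fold axis h@12; visible region now rows[12,16) x cols[4,8) = 4x4
Op 4 fold_up: fold axis h@14; visible region now rows[12,14) x cols[4,8) = 2x4
Op 5 fold_right: fold axis v@6; visible region now rows[12,14) x cols[6,8) = 2x2
Op 6 cut(1, 0): punch at orig (13,6); cuts so far [(13, 6)]; region rows[12,14) x cols[6,8) = 2x2
Op 7 cut(0, 1): punch at orig (12,7); cuts so far [(12, 7), (13, 6)]; region rows[12,14) x cols[6,8) = 2x2
Unfold 1 (reflect across v@6): 4 holes -> [(12, 4), (12, 7), (13, 5), (13, 6)]
Unfold 2 (reflect across h@14): 8 holes -> [(12, 4), (12, 7), (13, 5), (13, 6), (14, 5), (14, 6), (15, 4), (15, 7)]
Unfold 3 (reflect across h@12): 16 holes -> [(8, 4), (8, 7), (9, 5), (9, 6), (10, 5), (10, 6), (11, 4), (11, 7), (12, 4), (12, 7), (13, 5), (13, 6), (14, 5), (14, 6), (15, 4), (15, 7)]
Unfold 4 (reflect across h@8): 32 holes -> [(0, 4), (0, 7), (1, 5), (1, 6), (2, 5), (2, 6), (3, 4), (3, 7), (4, 4), (4, 7), (5, 5), (5, 6), (6, 5), (6, 6), (7, 4), (7, 7), (8, 4), (8, 7), (9, 5), (9, 6), (10, 5), (10, 6), (11, 4), (11, 7), (12, 4), (12, 7), (13, 5), (13, 6), (14, 5), (14, 6), (15, 4), (15, 7)]
Unfold 5 (reflect across v@4): 64 holes -> [(0, 0), (0, 3), (0, 4), (0, 7), (1, 1), (1, 2), (1, 5), (1, 6), (2, 1), (2, 2), (2, 5), (2, 6), (3, 0), (3, 3), (3, 4), (3, 7), (4, 0), (4, 3), (4, 4), (4, 7), (5, 1), (5, 2), (5, 5), (5, 6), (6, 1), (6, 2), (6, 5), (6, 6), (7, 0), (7, 3), (7, 4), (7, 7), (8, 0), (8, 3), (8, 4), (8, 7), (9, 1), (9, 2), (9, 5), (9, 6), (10, 1), (10, 2), (10, 5), (10, 6), (11, 0), (11, 3), (11, 4), (11, 7), (12, 0), (12, 3), (12, 4), (12, 7), (13, 1), (13, 2), (13, 5), (13, 6), (14, 1), (14, 2), (14, 5), (14, 6), (15, 0), (15, 3), (15, 4), (15, 7)]

Answer: 64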